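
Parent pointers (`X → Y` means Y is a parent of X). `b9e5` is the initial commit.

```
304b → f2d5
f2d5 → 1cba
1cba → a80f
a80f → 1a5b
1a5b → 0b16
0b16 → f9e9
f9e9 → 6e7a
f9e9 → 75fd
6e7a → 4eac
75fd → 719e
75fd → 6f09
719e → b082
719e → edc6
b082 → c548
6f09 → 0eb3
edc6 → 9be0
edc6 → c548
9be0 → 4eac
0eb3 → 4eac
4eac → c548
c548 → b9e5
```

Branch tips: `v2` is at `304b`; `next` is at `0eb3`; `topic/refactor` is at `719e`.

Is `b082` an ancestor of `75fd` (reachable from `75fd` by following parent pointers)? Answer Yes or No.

Ancestors of 75fd (commits reachable by following parents): {0eb3, 4eac, 6f09, 719e, 75fd, 9be0, b082, b9e5, c548, edc6}.
b082 is in that set, so it is an ancestor of 75fd.

Yes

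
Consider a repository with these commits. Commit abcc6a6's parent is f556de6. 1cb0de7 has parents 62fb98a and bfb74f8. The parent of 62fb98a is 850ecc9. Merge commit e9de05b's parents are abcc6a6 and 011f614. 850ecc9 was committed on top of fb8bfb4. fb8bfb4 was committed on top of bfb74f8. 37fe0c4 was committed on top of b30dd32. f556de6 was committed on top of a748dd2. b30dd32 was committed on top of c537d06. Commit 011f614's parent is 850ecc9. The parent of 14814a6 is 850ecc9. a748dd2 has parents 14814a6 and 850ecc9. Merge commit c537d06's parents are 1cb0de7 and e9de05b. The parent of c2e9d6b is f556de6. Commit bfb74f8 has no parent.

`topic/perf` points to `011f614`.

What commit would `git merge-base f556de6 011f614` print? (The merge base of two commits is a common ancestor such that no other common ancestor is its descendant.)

850ecc9

Ancestors of f556de6: {14814a6, 850ecc9, a748dd2, bfb74f8, f556de6, fb8bfb4}.
Ancestors of 011f614: {011f614, 850ecc9, bfb74f8, fb8bfb4}.
Common ancestors: {850ecc9, bfb74f8, fb8bfb4}.
Among these, 850ecc9 is not an ancestor of any other common ancestor — it is the merge base.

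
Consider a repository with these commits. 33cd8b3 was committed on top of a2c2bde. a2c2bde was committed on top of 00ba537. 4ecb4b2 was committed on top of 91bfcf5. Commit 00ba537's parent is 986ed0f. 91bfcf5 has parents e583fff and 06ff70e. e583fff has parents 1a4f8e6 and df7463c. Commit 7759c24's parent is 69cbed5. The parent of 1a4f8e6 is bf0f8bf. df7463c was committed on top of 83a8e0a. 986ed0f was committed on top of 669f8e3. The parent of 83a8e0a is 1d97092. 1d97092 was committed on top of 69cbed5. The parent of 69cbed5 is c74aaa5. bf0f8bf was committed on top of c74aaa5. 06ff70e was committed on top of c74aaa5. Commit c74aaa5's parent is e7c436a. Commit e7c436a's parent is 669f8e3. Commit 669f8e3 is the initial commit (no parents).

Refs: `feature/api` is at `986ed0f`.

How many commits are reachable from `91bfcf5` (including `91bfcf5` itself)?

12

Walking parent pointers from 91bfcf5: reachable set = {06ff70e, 1a4f8e6, 1d97092, 669f8e3, 69cbed5, 83a8e0a, 91bfcf5, bf0f8bf, c74aaa5, df7463c, e583fff, e7c436a}.
That is 12 commits.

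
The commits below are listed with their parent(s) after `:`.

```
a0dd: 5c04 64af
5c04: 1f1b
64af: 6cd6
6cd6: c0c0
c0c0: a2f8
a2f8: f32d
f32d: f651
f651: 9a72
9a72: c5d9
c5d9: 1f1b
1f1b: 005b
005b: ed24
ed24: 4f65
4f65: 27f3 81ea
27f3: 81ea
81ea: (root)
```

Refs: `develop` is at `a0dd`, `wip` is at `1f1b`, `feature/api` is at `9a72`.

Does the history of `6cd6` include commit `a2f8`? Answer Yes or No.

Yes

Ancestors of 6cd6 (commits reachable by following parents): {005b, 1f1b, 27f3, 4f65, 6cd6, 81ea, 9a72, a2f8, c0c0, c5d9, ed24, f32d, f651}.
a2f8 is in that set, so it is an ancestor of 6cd6.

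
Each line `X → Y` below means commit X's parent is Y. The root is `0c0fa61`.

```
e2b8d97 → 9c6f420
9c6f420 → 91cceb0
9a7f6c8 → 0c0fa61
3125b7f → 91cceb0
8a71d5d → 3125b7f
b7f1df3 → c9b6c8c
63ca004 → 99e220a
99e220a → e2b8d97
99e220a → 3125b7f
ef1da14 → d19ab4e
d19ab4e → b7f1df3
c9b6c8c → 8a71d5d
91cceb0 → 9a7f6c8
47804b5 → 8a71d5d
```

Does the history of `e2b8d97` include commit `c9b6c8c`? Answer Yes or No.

No

Ancestors of e2b8d97: {0c0fa61, 91cceb0, 9a7f6c8, 9c6f420, e2b8d97}.
c9b6c8c is not in that set, so it is not an ancestor of e2b8d97.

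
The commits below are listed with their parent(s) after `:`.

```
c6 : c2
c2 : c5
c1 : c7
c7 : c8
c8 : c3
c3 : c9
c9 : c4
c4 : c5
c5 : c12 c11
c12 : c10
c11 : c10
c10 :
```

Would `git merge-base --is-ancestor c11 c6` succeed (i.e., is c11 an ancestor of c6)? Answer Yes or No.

Yes

Ancestors of c6 (commits reachable by following parents): {c10, c11, c12, c2, c5, c6}.
c11 is in that set, so it is an ancestor of c6.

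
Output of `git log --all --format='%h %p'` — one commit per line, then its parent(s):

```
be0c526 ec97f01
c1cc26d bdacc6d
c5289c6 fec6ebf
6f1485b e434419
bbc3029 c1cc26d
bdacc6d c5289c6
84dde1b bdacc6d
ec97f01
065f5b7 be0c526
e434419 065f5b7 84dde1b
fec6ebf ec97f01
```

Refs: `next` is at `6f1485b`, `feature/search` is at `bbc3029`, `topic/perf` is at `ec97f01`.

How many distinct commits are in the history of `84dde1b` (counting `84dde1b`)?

Walking parent pointers from 84dde1b: reachable set = {84dde1b, bdacc6d, c5289c6, ec97f01, fec6ebf}.
That is 5 commits.

5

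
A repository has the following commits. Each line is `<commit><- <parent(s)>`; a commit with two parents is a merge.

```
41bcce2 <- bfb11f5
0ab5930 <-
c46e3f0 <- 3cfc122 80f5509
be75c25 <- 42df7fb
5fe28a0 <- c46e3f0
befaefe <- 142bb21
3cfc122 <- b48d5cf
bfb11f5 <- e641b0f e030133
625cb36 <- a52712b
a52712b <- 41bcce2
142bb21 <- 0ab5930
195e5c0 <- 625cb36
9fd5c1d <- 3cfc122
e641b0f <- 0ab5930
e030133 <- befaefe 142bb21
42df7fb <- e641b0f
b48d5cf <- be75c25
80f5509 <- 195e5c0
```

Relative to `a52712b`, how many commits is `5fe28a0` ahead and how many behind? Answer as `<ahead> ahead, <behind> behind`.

9 ahead, 0 behind

Reachable from 5fe28a0: {0ab5930, 142bb21, 195e5c0, 3cfc122, 41bcce2, 42df7fb, 5fe28a0, 625cb36, 80f5509, a52712b, b48d5cf, be75c25, befaefe, bfb11f5, c46e3f0, e030133, e641b0f}.
Reachable from a52712b: {0ab5930, 142bb21, 41bcce2, a52712b, befaefe, bfb11f5, e030133, e641b0f}.
Only in 5fe28a0's history (ahead): {195e5c0, 3cfc122, 42df7fb, 5fe28a0, 625cb36, 80f5509, b48d5cf, be75c25, c46e3f0} — 9.
Only in a52712b's history (behind): {} — 0.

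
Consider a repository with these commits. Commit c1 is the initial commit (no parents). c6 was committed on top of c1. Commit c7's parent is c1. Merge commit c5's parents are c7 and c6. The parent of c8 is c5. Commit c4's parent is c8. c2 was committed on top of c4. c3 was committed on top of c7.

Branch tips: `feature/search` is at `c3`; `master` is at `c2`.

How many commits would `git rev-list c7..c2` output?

5

Reachable from c2: {c1, c2, c4, c5, c6, c7, c8}.
Reachable from c7: {c1, c7}.
In c2's history but not c7's: {c2, c4, c5, c6, c8} — 5 commits.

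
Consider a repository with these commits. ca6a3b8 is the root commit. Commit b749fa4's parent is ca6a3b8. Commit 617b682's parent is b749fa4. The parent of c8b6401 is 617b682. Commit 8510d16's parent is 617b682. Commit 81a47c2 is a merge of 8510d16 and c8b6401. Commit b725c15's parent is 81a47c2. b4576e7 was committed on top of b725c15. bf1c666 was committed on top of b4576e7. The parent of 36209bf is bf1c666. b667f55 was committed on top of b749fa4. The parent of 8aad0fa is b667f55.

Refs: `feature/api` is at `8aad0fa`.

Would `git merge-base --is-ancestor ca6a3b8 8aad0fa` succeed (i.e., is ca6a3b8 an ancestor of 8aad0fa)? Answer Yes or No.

Yes

Ancestors of 8aad0fa (commits reachable by following parents): {8aad0fa, b667f55, b749fa4, ca6a3b8}.
ca6a3b8 is in that set, so it is an ancestor of 8aad0fa.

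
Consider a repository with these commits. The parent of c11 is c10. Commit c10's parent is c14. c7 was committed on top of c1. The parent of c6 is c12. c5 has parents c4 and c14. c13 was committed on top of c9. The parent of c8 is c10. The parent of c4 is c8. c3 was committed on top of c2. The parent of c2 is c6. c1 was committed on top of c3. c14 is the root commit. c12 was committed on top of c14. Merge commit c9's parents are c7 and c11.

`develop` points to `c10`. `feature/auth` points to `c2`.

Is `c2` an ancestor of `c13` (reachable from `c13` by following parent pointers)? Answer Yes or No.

Ancestors of c13 (commits reachable by following parents): {c1, c10, c11, c12, c13, c14, c2, c3, c6, c7, c9}.
c2 is in that set, so it is an ancestor of c13.

Yes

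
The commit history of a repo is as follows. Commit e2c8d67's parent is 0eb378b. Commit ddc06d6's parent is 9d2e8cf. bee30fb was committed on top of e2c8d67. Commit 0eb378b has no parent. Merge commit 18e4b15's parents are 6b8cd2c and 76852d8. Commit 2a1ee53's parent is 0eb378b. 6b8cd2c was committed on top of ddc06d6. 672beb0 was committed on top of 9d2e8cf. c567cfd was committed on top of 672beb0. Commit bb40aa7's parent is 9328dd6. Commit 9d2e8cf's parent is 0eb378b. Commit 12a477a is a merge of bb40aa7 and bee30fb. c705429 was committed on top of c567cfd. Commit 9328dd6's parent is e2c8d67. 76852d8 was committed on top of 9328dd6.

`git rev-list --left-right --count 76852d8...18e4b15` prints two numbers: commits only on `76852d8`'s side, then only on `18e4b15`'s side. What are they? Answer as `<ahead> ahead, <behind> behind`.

0 ahead, 4 behind

Reachable from 76852d8: {0eb378b, 76852d8, 9328dd6, e2c8d67}.
Reachable from 18e4b15: {0eb378b, 18e4b15, 6b8cd2c, 76852d8, 9328dd6, 9d2e8cf, ddc06d6, e2c8d67}.
Only in 76852d8's history (ahead): {} — 0.
Only in 18e4b15's history (behind): {18e4b15, 6b8cd2c, 9d2e8cf, ddc06d6} — 4.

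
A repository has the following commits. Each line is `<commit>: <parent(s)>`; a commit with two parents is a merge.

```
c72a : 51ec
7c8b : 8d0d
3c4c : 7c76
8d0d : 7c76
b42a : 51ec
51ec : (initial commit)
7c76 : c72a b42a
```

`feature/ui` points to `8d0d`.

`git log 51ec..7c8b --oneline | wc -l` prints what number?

Reachable from 7c8b: {51ec, 7c76, 7c8b, 8d0d, b42a, c72a}.
Reachable from 51ec: {51ec}.
In 7c8b's history but not 51ec's: {7c76, 7c8b, 8d0d, b42a, c72a} — 5 commits.

5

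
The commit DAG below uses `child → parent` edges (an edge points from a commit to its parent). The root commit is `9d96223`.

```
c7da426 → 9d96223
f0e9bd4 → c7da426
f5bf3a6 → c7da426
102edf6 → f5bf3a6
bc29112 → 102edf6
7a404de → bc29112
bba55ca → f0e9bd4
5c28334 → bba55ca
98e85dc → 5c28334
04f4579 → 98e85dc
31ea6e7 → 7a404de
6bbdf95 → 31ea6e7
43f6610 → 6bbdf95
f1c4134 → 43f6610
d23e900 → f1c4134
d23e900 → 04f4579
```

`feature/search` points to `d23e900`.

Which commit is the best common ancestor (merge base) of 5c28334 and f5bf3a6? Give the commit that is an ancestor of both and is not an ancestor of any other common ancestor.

c7da426

Ancestors of 5c28334: {5c28334, 9d96223, bba55ca, c7da426, f0e9bd4}.
Ancestors of f5bf3a6: {9d96223, c7da426, f5bf3a6}.
Common ancestors: {9d96223, c7da426}.
Among these, c7da426 is not an ancestor of any other common ancestor — it is the merge base.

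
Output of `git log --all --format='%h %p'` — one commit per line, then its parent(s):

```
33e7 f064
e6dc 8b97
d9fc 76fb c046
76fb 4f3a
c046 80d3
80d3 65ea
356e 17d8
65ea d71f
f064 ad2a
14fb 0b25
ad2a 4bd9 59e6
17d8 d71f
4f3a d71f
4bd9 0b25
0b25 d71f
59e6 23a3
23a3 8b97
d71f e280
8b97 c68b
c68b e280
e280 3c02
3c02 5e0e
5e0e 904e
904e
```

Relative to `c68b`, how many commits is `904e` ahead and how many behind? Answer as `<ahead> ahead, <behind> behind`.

Reachable from 904e: {904e}.
Reachable from c68b: {3c02, 5e0e, 904e, c68b, e280}.
Only in 904e's history (ahead): {} — 0.
Only in c68b's history (behind): {3c02, 5e0e, c68b, e280} — 4.

0 ahead, 4 behind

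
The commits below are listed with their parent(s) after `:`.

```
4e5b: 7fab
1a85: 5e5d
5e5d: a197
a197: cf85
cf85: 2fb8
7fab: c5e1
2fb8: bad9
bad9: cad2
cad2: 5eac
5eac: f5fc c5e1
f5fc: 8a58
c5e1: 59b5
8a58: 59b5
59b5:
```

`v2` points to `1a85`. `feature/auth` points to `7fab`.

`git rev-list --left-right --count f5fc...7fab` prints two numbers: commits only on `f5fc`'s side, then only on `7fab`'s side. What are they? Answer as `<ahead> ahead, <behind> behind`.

Reachable from f5fc: {59b5, 8a58, f5fc}.
Reachable from 7fab: {59b5, 7fab, c5e1}.
Only in f5fc's history (ahead): {8a58, f5fc} — 2.
Only in 7fab's history (behind): {7fab, c5e1} — 2.

2 ahead, 2 behind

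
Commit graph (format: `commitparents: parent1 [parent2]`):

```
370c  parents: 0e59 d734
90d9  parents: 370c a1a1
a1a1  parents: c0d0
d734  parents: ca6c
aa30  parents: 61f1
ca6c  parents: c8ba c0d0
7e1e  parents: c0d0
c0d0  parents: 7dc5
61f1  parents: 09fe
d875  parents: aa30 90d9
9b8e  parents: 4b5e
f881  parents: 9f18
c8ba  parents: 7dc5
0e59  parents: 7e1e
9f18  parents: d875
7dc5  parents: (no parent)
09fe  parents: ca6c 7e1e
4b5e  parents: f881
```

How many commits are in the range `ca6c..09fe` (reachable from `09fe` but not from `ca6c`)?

Reachable from 09fe: {09fe, 7dc5, 7e1e, c0d0, c8ba, ca6c}.
Reachable from ca6c: {7dc5, c0d0, c8ba, ca6c}.
In 09fe's history but not ca6c's: {09fe, 7e1e} — 2 commits.

2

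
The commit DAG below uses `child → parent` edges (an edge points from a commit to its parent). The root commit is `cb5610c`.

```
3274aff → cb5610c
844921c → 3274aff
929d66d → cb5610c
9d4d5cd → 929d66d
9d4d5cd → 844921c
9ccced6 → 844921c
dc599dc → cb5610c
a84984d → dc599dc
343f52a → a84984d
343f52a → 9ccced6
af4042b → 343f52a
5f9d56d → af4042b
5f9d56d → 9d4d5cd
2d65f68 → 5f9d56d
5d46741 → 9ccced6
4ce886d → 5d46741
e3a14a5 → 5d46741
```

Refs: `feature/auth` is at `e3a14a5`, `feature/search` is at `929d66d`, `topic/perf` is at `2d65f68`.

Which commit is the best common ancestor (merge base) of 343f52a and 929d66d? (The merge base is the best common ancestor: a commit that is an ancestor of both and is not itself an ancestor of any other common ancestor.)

Ancestors of 343f52a: {3274aff, 343f52a, 844921c, 9ccced6, a84984d, cb5610c, dc599dc}.
Ancestors of 929d66d: {929d66d, cb5610c}.
Common ancestors: {cb5610c}.
The only common ancestor is cb5610c, so it is the merge base.

cb5610c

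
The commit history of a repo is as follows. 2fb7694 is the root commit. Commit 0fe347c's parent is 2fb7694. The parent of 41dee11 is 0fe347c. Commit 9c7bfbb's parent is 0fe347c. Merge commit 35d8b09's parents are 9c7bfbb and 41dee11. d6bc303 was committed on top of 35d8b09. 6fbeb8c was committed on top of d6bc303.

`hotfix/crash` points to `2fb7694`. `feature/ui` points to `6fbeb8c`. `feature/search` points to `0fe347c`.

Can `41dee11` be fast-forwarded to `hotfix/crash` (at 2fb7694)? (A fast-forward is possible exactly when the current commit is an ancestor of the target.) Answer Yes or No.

A fast-forward from 41dee11 to 2fb7694 is possible iff 41dee11 is an ancestor of 2fb7694.
Ancestors of 2fb7694: {2fb7694}.
41dee11 is not among them, so fast-forward is not possible.

No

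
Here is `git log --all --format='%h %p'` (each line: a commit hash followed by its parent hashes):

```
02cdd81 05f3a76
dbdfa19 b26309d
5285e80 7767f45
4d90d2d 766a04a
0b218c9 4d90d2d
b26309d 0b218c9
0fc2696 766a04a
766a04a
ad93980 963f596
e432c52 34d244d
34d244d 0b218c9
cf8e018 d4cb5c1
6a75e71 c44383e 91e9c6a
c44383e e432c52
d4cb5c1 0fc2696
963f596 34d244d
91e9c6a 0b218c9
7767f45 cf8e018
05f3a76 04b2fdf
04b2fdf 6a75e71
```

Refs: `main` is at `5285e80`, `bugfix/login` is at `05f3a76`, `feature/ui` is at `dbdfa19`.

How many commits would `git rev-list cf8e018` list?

4

Walking parent pointers from cf8e018: reachable set = {0fc2696, 766a04a, cf8e018, d4cb5c1}.
That is 4 commits.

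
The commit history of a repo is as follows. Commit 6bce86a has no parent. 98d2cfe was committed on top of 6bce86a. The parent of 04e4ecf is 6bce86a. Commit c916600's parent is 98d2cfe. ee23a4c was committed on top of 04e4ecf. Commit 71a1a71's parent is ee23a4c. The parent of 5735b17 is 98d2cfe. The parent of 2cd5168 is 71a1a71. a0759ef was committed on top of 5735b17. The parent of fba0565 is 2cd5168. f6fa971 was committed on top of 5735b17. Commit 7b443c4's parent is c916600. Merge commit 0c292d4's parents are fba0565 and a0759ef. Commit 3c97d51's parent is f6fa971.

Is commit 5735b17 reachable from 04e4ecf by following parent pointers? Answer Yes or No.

No

Ancestors of 04e4ecf: {04e4ecf, 6bce86a}.
5735b17 is not in that set, so it is not an ancestor of 04e4ecf.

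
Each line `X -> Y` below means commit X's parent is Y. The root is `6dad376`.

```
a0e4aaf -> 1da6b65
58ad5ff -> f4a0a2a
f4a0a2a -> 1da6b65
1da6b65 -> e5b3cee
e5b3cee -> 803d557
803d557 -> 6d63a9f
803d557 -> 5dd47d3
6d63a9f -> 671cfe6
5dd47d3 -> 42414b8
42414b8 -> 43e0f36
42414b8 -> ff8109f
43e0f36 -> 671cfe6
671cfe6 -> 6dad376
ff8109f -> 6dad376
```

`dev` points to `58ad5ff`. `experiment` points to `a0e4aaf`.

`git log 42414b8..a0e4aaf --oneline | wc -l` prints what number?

Reachable from a0e4aaf: {1da6b65, 42414b8, 43e0f36, 5dd47d3, 671cfe6, 6d63a9f, 6dad376, 803d557, a0e4aaf, e5b3cee, ff8109f}.
Reachable from 42414b8: {42414b8, 43e0f36, 671cfe6, 6dad376, ff8109f}.
In a0e4aaf's history but not 42414b8's: {1da6b65, 5dd47d3, 6d63a9f, 803d557, a0e4aaf, e5b3cee} — 6 commits.

6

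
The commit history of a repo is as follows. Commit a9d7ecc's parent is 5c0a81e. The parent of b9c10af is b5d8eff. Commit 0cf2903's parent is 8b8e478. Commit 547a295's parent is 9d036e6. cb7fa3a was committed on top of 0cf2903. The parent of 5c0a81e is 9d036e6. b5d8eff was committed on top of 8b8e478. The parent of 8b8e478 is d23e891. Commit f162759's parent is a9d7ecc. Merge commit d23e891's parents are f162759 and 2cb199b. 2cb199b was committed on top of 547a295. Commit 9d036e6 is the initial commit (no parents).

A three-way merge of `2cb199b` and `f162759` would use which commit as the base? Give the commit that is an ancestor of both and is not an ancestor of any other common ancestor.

9d036e6

Ancestors of 2cb199b: {2cb199b, 547a295, 9d036e6}.
Ancestors of f162759: {5c0a81e, 9d036e6, a9d7ecc, f162759}.
Common ancestors: {9d036e6}.
The only common ancestor is 9d036e6, so it is the merge base.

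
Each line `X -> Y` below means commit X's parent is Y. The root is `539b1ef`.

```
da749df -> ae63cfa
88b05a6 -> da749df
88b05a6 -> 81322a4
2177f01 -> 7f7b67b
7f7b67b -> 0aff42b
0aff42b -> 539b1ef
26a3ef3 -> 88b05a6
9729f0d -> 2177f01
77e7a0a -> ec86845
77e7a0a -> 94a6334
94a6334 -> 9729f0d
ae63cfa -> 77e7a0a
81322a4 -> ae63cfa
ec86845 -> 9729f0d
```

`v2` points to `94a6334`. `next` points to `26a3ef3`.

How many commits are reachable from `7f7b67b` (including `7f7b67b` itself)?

Walking parent pointers from 7f7b67b: reachable set = {0aff42b, 539b1ef, 7f7b67b}.
That is 3 commits.

3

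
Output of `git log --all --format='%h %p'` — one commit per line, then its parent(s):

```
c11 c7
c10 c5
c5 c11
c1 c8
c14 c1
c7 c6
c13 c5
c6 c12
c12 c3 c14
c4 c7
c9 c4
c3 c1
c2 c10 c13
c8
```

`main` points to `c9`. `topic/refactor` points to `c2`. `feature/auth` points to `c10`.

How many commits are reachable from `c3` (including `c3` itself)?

3

Walking parent pointers from c3: reachable set = {c1, c3, c8}.
That is 3 commits.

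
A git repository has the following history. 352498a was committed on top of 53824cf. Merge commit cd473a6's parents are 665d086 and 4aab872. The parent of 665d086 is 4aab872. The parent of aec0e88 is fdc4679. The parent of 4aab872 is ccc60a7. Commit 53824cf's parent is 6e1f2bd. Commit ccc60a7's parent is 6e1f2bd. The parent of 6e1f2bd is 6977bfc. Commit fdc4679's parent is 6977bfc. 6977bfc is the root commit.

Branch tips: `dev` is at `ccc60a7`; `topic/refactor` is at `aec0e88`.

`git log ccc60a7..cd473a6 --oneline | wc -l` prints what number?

3

Reachable from cd473a6: {4aab872, 665d086, 6977bfc, 6e1f2bd, ccc60a7, cd473a6}.
Reachable from ccc60a7: {6977bfc, 6e1f2bd, ccc60a7}.
In cd473a6's history but not ccc60a7's: {4aab872, 665d086, cd473a6} — 3 commits.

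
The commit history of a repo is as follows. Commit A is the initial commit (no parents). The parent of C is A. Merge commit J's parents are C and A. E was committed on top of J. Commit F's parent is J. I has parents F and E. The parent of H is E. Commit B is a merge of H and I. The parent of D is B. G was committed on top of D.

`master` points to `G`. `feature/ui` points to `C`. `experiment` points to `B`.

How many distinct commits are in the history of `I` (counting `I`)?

6

Walking parent pointers from I: reachable set = {A, C, E, F, I, J}.
That is 6 commits.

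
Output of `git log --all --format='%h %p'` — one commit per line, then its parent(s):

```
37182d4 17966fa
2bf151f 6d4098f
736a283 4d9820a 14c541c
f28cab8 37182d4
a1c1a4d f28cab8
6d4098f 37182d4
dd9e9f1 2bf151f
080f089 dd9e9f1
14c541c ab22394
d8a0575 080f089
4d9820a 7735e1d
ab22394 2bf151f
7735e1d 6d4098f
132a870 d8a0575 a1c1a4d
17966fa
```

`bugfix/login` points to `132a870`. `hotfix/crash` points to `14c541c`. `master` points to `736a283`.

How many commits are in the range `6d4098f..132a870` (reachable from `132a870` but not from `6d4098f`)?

7

Reachable from 132a870: {080f089, 132a870, 17966fa, 2bf151f, 37182d4, 6d4098f, a1c1a4d, d8a0575, dd9e9f1, f28cab8}.
Reachable from 6d4098f: {17966fa, 37182d4, 6d4098f}.
In 132a870's history but not 6d4098f's: {080f089, 132a870, 2bf151f, a1c1a4d, d8a0575, dd9e9f1, f28cab8} — 7 commits.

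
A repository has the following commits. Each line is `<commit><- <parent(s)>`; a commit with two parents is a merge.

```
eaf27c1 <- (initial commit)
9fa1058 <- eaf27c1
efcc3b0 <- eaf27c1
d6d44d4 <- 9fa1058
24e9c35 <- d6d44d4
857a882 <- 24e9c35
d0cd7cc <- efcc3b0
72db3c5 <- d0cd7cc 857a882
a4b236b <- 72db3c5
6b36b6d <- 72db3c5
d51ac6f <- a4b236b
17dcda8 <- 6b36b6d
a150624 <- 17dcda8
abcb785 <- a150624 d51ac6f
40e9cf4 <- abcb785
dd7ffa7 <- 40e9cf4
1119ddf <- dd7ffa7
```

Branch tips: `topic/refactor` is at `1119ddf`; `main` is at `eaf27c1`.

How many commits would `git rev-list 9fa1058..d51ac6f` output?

Reachable from d51ac6f: {24e9c35, 72db3c5, 857a882, 9fa1058, a4b236b, d0cd7cc, d51ac6f, d6d44d4, eaf27c1, efcc3b0}.
Reachable from 9fa1058: {9fa1058, eaf27c1}.
In d51ac6f's history but not 9fa1058's: {24e9c35, 72db3c5, 857a882, a4b236b, d0cd7cc, d51ac6f, d6d44d4, efcc3b0} — 8 commits.

8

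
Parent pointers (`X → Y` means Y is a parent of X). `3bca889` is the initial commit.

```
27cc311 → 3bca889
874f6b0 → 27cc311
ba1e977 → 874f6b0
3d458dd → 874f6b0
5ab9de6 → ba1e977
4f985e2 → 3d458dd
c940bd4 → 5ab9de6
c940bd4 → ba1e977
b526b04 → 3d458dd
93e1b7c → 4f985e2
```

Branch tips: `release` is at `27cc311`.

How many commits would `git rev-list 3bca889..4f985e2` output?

Reachable from 4f985e2: {27cc311, 3bca889, 3d458dd, 4f985e2, 874f6b0}.
Reachable from 3bca889: {3bca889}.
In 4f985e2's history but not 3bca889's: {27cc311, 3d458dd, 4f985e2, 874f6b0} — 4 commits.

4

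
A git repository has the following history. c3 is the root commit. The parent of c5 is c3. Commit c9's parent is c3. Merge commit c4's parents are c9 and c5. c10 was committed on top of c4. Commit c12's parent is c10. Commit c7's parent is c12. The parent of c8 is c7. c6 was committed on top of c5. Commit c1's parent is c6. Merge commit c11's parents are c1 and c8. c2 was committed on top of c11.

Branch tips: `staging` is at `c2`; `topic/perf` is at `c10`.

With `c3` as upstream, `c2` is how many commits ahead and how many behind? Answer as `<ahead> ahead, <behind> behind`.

11 ahead, 0 behind

Reachable from c2: {c1, c10, c11, c12, c2, c3, c4, c5, c6, c7, c8, c9}.
Reachable from c3: {c3}.
Only in c2's history (ahead): {c1, c10, c11, c12, c2, c4, c5, c6, c7, c8, c9} — 11.
Only in c3's history (behind): {} — 0.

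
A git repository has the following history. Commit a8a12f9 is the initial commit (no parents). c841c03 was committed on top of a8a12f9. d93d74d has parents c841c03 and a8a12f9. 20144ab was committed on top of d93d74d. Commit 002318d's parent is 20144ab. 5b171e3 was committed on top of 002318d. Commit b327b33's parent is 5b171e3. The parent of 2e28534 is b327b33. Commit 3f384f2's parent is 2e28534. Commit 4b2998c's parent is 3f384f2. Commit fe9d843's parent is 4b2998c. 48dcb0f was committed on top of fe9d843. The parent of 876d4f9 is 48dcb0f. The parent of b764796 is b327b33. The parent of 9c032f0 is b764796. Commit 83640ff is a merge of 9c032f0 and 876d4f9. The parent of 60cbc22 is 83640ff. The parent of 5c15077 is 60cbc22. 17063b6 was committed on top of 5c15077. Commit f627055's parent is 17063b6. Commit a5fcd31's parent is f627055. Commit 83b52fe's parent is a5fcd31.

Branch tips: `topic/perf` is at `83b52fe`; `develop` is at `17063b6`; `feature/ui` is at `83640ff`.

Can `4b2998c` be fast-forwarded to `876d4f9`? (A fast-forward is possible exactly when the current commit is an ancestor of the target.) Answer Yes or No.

A fast-forward from 4b2998c to 876d4f9 is possible iff 4b2998c is an ancestor of 876d4f9.
Ancestors of 876d4f9: {002318d, 20144ab, 2e28534, 3f384f2, 48dcb0f, 4b2998c, 5b171e3, 876d4f9, a8a12f9, b327b33, c841c03, d93d74d, fe9d843}.
4b2998c is among them, so fast-forward is possible.

Yes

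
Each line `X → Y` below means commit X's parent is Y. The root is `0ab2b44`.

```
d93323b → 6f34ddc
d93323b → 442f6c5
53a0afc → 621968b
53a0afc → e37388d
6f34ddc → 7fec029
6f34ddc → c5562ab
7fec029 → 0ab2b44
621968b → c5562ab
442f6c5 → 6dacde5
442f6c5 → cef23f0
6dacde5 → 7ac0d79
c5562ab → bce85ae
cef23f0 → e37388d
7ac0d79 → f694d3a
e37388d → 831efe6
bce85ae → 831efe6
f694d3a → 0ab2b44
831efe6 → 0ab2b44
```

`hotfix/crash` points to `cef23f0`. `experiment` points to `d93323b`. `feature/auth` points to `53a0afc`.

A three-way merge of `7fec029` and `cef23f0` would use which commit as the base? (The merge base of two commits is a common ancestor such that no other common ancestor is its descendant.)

0ab2b44

Ancestors of 7fec029: {0ab2b44, 7fec029}.
Ancestors of cef23f0: {0ab2b44, 831efe6, cef23f0, e37388d}.
Common ancestors: {0ab2b44}.
The only common ancestor is 0ab2b44, so it is the merge base.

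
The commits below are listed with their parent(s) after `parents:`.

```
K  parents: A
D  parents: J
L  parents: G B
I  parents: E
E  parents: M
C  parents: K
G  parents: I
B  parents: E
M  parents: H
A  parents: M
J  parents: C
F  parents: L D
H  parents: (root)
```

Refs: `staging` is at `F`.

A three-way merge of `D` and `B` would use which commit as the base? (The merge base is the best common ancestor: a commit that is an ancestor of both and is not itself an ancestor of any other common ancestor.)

Ancestors of D: {A, C, D, H, J, K, M}.
Ancestors of B: {B, E, H, M}.
Common ancestors: {H, M}.
Among these, M is not an ancestor of any other common ancestor — it is the merge base.

M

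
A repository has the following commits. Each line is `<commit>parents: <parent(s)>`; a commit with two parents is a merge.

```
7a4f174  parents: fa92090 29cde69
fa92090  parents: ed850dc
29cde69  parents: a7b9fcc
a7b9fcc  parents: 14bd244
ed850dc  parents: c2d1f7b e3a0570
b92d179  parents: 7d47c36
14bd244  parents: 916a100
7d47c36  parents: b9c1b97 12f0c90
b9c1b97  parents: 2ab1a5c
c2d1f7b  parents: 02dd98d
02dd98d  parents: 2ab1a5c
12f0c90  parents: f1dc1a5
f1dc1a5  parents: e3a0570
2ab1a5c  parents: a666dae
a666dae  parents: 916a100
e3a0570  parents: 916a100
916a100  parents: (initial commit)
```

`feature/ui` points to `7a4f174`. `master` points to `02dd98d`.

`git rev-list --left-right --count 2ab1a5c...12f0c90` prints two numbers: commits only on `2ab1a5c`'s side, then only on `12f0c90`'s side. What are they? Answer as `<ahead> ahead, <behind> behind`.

2 ahead, 3 behind

Reachable from 2ab1a5c: {2ab1a5c, 916a100, a666dae}.
Reachable from 12f0c90: {12f0c90, 916a100, e3a0570, f1dc1a5}.
Only in 2ab1a5c's history (ahead): {2ab1a5c, a666dae} — 2.
Only in 12f0c90's history (behind): {12f0c90, e3a0570, f1dc1a5} — 3.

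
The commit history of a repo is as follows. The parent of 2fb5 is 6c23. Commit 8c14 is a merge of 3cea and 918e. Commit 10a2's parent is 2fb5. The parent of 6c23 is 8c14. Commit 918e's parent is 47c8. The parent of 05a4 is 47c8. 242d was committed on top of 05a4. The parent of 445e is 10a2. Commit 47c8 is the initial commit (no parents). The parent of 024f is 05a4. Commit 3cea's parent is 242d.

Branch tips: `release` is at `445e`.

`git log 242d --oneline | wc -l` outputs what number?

3

Walking parent pointers from 242d: reachable set = {05a4, 242d, 47c8}.
That is 3 commits.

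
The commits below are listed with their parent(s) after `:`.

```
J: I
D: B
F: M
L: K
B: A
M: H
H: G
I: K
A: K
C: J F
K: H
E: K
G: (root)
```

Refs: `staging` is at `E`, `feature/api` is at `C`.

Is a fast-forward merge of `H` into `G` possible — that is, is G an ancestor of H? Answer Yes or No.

A fast-forward from G to H is possible iff G is an ancestor of H.
Ancestors of H: {G, H}.
G is among them, so fast-forward is possible.

Yes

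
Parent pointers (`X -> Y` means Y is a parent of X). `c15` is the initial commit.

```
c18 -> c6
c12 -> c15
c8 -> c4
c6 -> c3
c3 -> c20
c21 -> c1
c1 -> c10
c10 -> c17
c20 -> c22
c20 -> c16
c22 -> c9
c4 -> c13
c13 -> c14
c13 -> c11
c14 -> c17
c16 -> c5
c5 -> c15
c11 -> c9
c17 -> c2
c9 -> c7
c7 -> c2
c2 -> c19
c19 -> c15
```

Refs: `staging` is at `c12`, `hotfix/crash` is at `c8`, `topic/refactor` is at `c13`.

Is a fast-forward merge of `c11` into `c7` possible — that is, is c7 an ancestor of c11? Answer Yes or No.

Yes

A fast-forward from c7 to c11 is possible iff c7 is an ancestor of c11.
Ancestors of c11: {c11, c15, c19, c2, c7, c9}.
c7 is among them, so fast-forward is possible.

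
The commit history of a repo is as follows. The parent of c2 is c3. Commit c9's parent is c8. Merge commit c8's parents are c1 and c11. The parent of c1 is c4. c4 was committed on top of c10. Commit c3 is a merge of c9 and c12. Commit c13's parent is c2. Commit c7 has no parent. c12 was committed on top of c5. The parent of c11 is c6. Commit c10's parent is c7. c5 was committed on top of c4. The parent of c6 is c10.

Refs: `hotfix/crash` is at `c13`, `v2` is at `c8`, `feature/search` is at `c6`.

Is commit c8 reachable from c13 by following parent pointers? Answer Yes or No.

Yes

Ancestors of c13 (commits reachable by following parents): {c1, c10, c11, c12, c13, c2, c3, c4, c5, c6, c7, c8, c9}.
c8 is in that set, so it is an ancestor of c13.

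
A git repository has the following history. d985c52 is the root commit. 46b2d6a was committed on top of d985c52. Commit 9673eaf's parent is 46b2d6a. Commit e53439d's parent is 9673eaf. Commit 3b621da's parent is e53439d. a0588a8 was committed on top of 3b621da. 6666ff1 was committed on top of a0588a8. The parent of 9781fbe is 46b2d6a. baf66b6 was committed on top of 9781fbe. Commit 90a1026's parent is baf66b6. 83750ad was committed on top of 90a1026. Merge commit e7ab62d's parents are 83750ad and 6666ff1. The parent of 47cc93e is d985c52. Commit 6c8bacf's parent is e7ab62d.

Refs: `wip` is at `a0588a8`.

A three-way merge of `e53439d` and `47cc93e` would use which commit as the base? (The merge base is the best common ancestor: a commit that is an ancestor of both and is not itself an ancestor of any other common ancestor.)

Ancestors of e53439d: {46b2d6a, 9673eaf, d985c52, e53439d}.
Ancestors of 47cc93e: {47cc93e, d985c52}.
Common ancestors: {d985c52}.
The only common ancestor is d985c52, so it is the merge base.

d985c52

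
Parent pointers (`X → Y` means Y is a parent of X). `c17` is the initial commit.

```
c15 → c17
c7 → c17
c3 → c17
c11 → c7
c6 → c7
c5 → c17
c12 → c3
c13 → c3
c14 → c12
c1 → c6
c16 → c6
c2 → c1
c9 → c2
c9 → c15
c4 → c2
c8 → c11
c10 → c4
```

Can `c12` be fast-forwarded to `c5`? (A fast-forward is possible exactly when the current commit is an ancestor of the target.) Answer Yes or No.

A fast-forward from c12 to c5 is possible iff c12 is an ancestor of c5.
Ancestors of c5: {c17, c5}.
c12 is not among them, so fast-forward is not possible.

No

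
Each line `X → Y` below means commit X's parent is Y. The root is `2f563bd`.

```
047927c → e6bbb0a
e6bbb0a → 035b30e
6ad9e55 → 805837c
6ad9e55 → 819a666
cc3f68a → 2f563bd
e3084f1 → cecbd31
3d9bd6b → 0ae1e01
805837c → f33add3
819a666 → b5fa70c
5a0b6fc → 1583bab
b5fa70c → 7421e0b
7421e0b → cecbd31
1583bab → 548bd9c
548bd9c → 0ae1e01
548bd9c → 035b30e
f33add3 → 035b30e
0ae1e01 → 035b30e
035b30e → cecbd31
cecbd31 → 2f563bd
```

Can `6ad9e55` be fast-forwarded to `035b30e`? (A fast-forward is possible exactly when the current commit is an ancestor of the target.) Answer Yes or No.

A fast-forward from 6ad9e55 to 035b30e is possible iff 6ad9e55 is an ancestor of 035b30e.
Ancestors of 035b30e: {035b30e, 2f563bd, cecbd31}.
6ad9e55 is not among them, so fast-forward is not possible.

No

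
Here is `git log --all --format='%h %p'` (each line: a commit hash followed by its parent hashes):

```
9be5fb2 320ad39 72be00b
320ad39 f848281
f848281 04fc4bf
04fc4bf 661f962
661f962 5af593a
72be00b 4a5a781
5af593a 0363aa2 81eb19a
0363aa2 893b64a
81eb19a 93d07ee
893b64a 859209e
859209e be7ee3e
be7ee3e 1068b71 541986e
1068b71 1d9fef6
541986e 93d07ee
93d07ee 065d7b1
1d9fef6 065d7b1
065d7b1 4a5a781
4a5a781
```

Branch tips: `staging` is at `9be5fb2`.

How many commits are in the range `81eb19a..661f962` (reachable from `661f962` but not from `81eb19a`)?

Reachable from 661f962: {0363aa2, 065d7b1, 1068b71, 1d9fef6, 4a5a781, 541986e, 5af593a, 661f962, 81eb19a, 859209e, 893b64a, 93d07ee, be7ee3e}.
Reachable from 81eb19a: {065d7b1, 4a5a781, 81eb19a, 93d07ee}.
In 661f962's history but not 81eb19a's: {0363aa2, 1068b71, 1d9fef6, 541986e, 5af593a, 661f962, 859209e, 893b64a, be7ee3e} — 9 commits.

9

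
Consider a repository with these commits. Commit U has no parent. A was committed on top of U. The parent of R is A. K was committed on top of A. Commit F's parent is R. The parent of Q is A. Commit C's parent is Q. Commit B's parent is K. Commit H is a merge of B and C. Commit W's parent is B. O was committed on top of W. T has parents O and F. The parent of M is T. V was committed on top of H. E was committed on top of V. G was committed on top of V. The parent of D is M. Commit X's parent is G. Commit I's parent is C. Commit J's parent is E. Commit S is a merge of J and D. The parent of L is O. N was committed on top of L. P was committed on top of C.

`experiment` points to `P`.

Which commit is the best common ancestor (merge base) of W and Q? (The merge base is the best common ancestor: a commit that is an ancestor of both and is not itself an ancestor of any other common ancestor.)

Ancestors of W: {A, B, K, U, W}.
Ancestors of Q: {A, Q, U}.
Common ancestors: {A, U}.
Among these, A is not an ancestor of any other common ancestor — it is the merge base.

A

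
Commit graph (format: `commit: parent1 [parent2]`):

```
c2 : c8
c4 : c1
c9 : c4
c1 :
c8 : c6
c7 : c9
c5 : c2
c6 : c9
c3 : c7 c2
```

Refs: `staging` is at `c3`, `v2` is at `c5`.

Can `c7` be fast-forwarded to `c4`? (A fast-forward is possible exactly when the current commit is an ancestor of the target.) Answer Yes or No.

No

A fast-forward from c7 to c4 is possible iff c7 is an ancestor of c4.
Ancestors of c4: {c1, c4}.
c7 is not among them, so fast-forward is not possible.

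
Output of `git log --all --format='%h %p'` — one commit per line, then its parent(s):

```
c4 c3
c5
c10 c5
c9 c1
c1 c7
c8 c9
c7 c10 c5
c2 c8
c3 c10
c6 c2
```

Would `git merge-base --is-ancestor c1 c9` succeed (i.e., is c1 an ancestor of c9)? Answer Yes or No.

Yes

Ancestors of c9 (commits reachable by following parents): {c1, c10, c5, c7, c9}.
c1 is in that set, so it is an ancestor of c9.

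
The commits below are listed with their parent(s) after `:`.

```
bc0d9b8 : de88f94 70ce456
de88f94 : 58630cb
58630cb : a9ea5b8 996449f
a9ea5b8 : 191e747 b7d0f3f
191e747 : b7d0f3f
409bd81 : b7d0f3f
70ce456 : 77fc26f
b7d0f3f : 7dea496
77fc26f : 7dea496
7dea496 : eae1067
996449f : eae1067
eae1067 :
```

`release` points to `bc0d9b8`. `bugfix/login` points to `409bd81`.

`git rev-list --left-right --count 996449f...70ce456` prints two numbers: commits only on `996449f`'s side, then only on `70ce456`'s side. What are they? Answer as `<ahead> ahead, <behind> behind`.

1 ahead, 3 behind

Reachable from 996449f: {996449f, eae1067}.
Reachable from 70ce456: {70ce456, 77fc26f, 7dea496, eae1067}.
Only in 996449f's history (ahead): {996449f} — 1.
Only in 70ce456's history (behind): {70ce456, 77fc26f, 7dea496} — 3.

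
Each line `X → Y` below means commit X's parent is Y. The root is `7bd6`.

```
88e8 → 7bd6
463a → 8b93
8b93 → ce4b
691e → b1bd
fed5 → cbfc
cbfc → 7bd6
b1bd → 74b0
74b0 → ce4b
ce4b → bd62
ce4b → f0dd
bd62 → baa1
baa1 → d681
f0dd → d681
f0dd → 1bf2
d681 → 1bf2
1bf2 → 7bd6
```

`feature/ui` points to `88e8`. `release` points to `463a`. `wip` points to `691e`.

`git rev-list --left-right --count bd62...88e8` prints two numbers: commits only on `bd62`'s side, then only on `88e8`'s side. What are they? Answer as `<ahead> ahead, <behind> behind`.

Reachable from bd62: {1bf2, 7bd6, baa1, bd62, d681}.
Reachable from 88e8: {7bd6, 88e8}.
Only in bd62's history (ahead): {1bf2, baa1, bd62, d681} — 4.
Only in 88e8's history (behind): {88e8} — 1.

4 ahead, 1 behind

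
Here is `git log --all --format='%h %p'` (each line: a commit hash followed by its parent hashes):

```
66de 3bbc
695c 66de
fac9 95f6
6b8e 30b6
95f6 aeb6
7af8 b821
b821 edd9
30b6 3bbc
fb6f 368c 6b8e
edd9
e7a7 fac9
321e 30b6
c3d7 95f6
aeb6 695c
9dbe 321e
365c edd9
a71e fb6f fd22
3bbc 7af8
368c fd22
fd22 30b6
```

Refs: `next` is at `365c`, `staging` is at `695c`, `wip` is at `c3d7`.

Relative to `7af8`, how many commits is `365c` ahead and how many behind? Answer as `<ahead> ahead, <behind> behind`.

1 ahead, 2 behind

Reachable from 365c: {365c, edd9}.
Reachable from 7af8: {7af8, b821, edd9}.
Only in 365c's history (ahead): {365c} — 1.
Only in 7af8's history (behind): {7af8, b821} — 2.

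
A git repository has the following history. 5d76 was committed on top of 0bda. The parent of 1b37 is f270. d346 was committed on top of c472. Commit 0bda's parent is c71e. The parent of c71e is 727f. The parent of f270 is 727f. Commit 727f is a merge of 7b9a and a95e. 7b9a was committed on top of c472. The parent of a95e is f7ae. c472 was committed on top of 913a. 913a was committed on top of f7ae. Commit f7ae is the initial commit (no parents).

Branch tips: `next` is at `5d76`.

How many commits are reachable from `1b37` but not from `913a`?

Reachable from 1b37: {1b37, 727f, 7b9a, 913a, a95e, c472, f270, f7ae}.
Reachable from 913a: {913a, f7ae}.
In 1b37's history but not 913a's: {1b37, 727f, 7b9a, a95e, c472, f270} — 6 commits.

6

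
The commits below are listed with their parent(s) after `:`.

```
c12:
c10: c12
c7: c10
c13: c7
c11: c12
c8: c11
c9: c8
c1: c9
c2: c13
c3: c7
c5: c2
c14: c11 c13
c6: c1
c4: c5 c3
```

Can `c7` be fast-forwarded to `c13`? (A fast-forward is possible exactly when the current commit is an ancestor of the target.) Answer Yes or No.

Yes

A fast-forward from c7 to c13 is possible iff c7 is an ancestor of c13.
Ancestors of c13: {c10, c12, c13, c7}.
c7 is among them, so fast-forward is possible.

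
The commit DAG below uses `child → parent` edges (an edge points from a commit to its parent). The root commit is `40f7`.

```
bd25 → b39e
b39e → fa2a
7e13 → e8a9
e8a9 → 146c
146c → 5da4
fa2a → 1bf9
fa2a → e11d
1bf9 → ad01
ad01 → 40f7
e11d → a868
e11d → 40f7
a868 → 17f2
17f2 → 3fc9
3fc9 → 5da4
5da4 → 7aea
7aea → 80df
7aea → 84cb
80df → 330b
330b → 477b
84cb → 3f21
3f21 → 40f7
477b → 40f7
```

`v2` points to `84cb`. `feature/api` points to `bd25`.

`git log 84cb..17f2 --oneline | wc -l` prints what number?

7

Reachable from 17f2: {17f2, 330b, 3f21, 3fc9, 40f7, 477b, 5da4, 7aea, 80df, 84cb}.
Reachable from 84cb: {3f21, 40f7, 84cb}.
In 17f2's history but not 84cb's: {17f2, 330b, 3fc9, 477b, 5da4, 7aea, 80df} — 7 commits.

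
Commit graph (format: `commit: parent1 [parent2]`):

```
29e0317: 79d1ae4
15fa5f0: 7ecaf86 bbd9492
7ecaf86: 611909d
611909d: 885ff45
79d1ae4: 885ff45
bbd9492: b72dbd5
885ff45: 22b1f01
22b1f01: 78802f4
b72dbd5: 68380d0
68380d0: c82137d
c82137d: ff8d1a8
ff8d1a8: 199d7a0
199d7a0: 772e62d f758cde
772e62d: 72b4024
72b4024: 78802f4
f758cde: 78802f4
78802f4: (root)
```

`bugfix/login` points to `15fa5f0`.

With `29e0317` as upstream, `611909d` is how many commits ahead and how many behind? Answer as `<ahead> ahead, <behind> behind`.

1 ahead, 2 behind

Reachable from 611909d: {22b1f01, 611909d, 78802f4, 885ff45}.
Reachable from 29e0317: {22b1f01, 29e0317, 78802f4, 79d1ae4, 885ff45}.
Only in 611909d's history (ahead): {611909d} — 1.
Only in 29e0317's history (behind): {29e0317, 79d1ae4} — 2.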